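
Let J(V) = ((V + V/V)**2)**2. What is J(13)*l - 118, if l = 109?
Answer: 4187226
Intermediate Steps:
J(V) = (1 + V)**4 (J(V) = ((V + 1)**2)**2 = ((1 + V)**2)**2 = (1 + V)**4)
J(13)*l - 118 = (1 + 13)**4*109 - 118 = 14**4*109 - 118 = 38416*109 - 118 = 4187344 - 118 = 4187226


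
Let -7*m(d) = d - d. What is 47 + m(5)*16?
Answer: 47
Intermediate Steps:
m(d) = 0 (m(d) = -(d - d)/7 = -⅐*0 = 0)
47 + m(5)*16 = 47 + 0*16 = 47 + 0 = 47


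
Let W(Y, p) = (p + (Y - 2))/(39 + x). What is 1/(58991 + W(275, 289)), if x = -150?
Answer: 111/6547439 ≈ 1.6953e-5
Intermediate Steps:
W(Y, p) = 2/111 - Y/111 - p/111 (W(Y, p) = (p + (Y - 2))/(39 - 150) = (p + (-2 + Y))/(-111) = (-2 + Y + p)*(-1/111) = 2/111 - Y/111 - p/111)
1/(58991 + W(275, 289)) = 1/(58991 + (2/111 - 1/111*275 - 1/111*289)) = 1/(58991 + (2/111 - 275/111 - 289/111)) = 1/(58991 - 562/111) = 1/(6547439/111) = 111/6547439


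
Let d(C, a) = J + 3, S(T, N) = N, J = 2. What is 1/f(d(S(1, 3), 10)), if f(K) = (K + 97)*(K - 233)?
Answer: -1/23256 ≈ -4.3000e-5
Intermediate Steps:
d(C, a) = 5 (d(C, a) = 2 + 3 = 5)
f(K) = (-233 + K)*(97 + K) (f(K) = (97 + K)*(-233 + K) = (-233 + K)*(97 + K))
1/f(d(S(1, 3), 10)) = 1/(-22601 + 5² - 136*5) = 1/(-22601 + 25 - 680) = 1/(-23256) = -1/23256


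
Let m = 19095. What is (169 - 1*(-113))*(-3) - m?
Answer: -19941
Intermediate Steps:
(169 - 1*(-113))*(-3) - m = (169 - 1*(-113))*(-3) - 1*19095 = (169 + 113)*(-3) - 19095 = 282*(-3) - 19095 = -846 - 19095 = -19941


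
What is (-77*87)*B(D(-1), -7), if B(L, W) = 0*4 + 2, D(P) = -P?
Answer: -13398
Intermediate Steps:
B(L, W) = 2 (B(L, W) = 0 + 2 = 2)
(-77*87)*B(D(-1), -7) = -77*87*2 = -6699*2 = -13398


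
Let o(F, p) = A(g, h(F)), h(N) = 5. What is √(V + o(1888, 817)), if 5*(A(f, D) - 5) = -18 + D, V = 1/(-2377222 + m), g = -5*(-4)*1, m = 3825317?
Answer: √5032751357755/1448095 ≈ 1.5492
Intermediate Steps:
g = 20 (g = 20*1 = 20)
V = 1/1448095 (V = 1/(-2377222 + 3825317) = 1/1448095 ≈ 6.9056e-7)
A(f, D) = 7/5 + D/5 (A(f, D) = 5 + (-18 + D)/5 = 5 + (-18/5 + D/5) = 7/5 + D/5)
o(F, p) = 12/5 (o(F, p) = 7/5 + (⅕)*5 = 7/5 + 1 = 12/5)
√(V + o(1888, 817)) = √(1/1448095 + 12/5) = √(3475429/1448095) = √5032751357755/1448095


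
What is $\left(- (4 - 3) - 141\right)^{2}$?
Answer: $20164$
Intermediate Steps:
$\left(- (4 - 3) - 141\right)^{2} = \left(\left(-1\right) 1 - 141\right)^{2} = \left(-1 - 141\right)^{2} = \left(-142\right)^{2} = 20164$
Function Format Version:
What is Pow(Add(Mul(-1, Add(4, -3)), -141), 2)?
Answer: 20164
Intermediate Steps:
Pow(Add(Mul(-1, Add(4, -3)), -141), 2) = Pow(Add(Mul(-1, 1), -141), 2) = Pow(Add(-1, -141), 2) = Pow(-142, 2) = 20164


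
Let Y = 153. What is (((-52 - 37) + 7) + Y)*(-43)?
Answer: -3053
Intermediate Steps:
(((-52 - 37) + 7) + Y)*(-43) = (((-52 - 37) + 7) + 153)*(-43) = ((-89 + 7) + 153)*(-43) = (-82 + 153)*(-43) = 71*(-43) = -3053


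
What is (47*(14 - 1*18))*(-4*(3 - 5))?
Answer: -1504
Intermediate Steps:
(47*(14 - 1*18))*(-4*(3 - 5)) = (47*(14 - 18))*(-4*(-2)) = (47*(-4))*8 = -188*8 = -1504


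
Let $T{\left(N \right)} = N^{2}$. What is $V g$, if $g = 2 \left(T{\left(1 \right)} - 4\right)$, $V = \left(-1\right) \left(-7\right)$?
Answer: $-42$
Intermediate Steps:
$V = 7$
$g = -6$ ($g = 2 \left(1^{2} - 4\right) = 2 \left(1 - 4\right) = 2 \left(-3\right) = -6$)
$V g = 7 \left(-6\right) = -42$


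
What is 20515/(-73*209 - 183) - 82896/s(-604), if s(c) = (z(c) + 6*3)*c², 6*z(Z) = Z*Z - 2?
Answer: -17069731246667/12846985589968 ≈ -1.3287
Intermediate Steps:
z(Z) = -⅓ + Z²/6 (z(Z) = (Z*Z - 2)/6 = (Z² - 2)/6 = (-2 + Z²)/6 = -⅓ + Z²/6)
s(c) = c²*(53/3 + c²/6) (s(c) = ((-⅓ + c²/6) + 6*3)*c² = ((-⅓ + c²/6) + 18)*c² = (53/3 + c²/6)*c² = c²*(53/3 + c²/6))
20515/(-73*209 - 183) - 82896/s(-604) = 20515/(-73*209 - 183) - 82896*3/(182408*(106 + (-604)²)) = 20515/(-15257 - 183) - 82896*3/(182408*(106 + 364816)) = 20515/(-15440) - 82896/((⅙)*364816*364922) = 20515*(-1/15440) - 82896/66564692176/3 = -4103/3088 - 82896*3/66564692176 = -4103/3088 - 15543/4160293261 = -17069731246667/12846985589968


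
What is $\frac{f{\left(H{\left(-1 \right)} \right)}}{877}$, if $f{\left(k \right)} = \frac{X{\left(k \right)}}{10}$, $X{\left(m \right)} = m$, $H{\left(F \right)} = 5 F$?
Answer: $- \frac{1}{1754} \approx -0.00057013$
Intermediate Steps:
$f{\left(k \right)} = \frac{k}{10}$
$\frac{f{\left(H{\left(-1 \right)} \right)}}{877} = \frac{\frac{1}{10} \cdot 5 \left(-1\right)}{877} = \frac{1}{10} \left(-5\right) \frac{1}{877} = \left(- \frac{1}{2}\right) \frac{1}{877} = - \frac{1}{1754}$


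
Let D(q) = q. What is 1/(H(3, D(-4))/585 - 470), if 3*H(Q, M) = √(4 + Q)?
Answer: -1447611750/680377522493 - 1755*√7/680377522493 ≈ -0.0021277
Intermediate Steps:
H(Q, M) = √(4 + Q)/3
1/(H(3, D(-4))/585 - 470) = 1/((√(4 + 3)/3)/585 - 470) = 1/((√7/3)*(1/585) - 470) = 1/(√7/1755 - 470) = 1/(-470 + √7/1755)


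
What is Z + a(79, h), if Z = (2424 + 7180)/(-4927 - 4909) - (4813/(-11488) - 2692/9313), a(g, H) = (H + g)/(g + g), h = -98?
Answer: -8077506945823/20783546137184 ≈ -0.38865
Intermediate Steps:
a(g, H) = (H + g)/(2*g) (a(g, H) = (H + g)/((2*g)) = (H + g)*(1/(2*g)) = (H + g)/(2*g))
Z = -70610376609/263082862496 (Z = 9604/(-9836) - (4813*(-1/11488) - 2692*1/9313) = 9604*(-1/9836) - (-4813/11488 - 2692/9313) = -2401/2459 - 1*(-75749165/106987744) = -2401/2459 + 75749165/106987744 = -70610376609/263082862496 ≈ -0.26840)
Z + a(79, h) = -70610376609/263082862496 + (½)*(-98 + 79)/79 = -70610376609/263082862496 + (½)*(1/79)*(-19) = -70610376609/263082862496 - 19/158 = -8077506945823/20783546137184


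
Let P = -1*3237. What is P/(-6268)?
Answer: 3237/6268 ≈ 0.51643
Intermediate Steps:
P = -3237
P/(-6268) = -3237/(-6268) = -3237*(-1/6268) = 3237/6268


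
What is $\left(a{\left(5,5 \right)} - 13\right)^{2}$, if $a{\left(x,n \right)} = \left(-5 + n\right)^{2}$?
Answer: $169$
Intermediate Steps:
$\left(a{\left(5,5 \right)} - 13\right)^{2} = \left(\left(-5 + 5\right)^{2} - 13\right)^{2} = \left(0^{2} - 13\right)^{2} = \left(0 - 13\right)^{2} = \left(-13\right)^{2} = 169$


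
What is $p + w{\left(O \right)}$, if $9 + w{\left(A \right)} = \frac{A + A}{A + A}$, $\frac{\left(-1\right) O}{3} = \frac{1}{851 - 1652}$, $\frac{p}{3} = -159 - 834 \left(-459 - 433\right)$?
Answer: $2231299$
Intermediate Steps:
$p = 2231307$ ($p = 3 \left(-159 - 834 \left(-459 - 433\right)\right) = 3 \left(-159 - -743928\right) = 3 \left(-159 + 743928\right) = 3 \cdot 743769 = 2231307$)
$O = \frac{1}{267}$ ($O = - \frac{3}{851 - 1652} = - \frac{3}{-801} = \left(-3\right) \left(- \frac{1}{801}\right) = \frac{1}{267} \approx 0.0037453$)
$w{\left(A \right)} = -8$ ($w{\left(A \right)} = -9 + \frac{A + A}{A + A} = -9 + \frac{2 A}{2 A} = -9 + 2 A \frac{1}{2 A} = -9 + 1 = -8$)
$p + w{\left(O \right)} = 2231307 - 8 = 2231299$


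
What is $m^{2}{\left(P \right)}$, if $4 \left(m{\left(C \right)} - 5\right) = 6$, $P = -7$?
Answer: $\frac{169}{4} \approx 42.25$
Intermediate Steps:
$m{\left(C \right)} = \frac{13}{2}$ ($m{\left(C \right)} = 5 + \frac{1}{4} \cdot 6 = 5 + \frac{3}{2} = \frac{13}{2}$)
$m^{2}{\left(P \right)} = \left(\frac{13}{2}\right)^{2} = \frac{169}{4}$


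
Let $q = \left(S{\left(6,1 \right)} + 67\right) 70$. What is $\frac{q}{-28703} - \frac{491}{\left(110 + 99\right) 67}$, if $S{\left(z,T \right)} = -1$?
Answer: $- \frac{78787033}{401928109} \approx -0.19602$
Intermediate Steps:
$q = 4620$ ($q = \left(-1 + 67\right) 70 = 66 \cdot 70 = 4620$)
$\frac{q}{-28703} - \frac{491}{\left(110 + 99\right) 67} = \frac{4620}{-28703} - \frac{491}{\left(110 + 99\right) 67} = 4620 \left(- \frac{1}{28703}\right) - \frac{491}{209 \cdot 67} = - \frac{4620}{28703} - \frac{491}{14003} = - \frac{78787033}{401928109}$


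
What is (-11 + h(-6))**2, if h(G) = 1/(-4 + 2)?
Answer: 529/4 ≈ 132.25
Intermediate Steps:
h(G) = -1/2 (h(G) = 1/(-2) = -1/2)
(-11 + h(-6))**2 = (-11 - 1/2)**2 = (-23/2)**2 = 529/4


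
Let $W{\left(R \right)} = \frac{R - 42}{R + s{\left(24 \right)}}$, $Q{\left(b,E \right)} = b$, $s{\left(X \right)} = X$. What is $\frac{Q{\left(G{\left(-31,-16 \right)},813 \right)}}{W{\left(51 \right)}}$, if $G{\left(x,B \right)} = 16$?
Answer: $\frac{400}{3} \approx 133.33$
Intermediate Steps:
$W{\left(R \right)} = \frac{-42 + R}{24 + R}$ ($W{\left(R \right)} = \frac{R - 42}{R + 24} = \frac{-42 + R}{24 + R}$)
$\frac{Q{\left(G{\left(-31,-16 \right)},813 \right)}}{W{\left(51 \right)}} = \frac{16}{\frac{1}{24 + 51} \left(-42 + 51\right)} = \frac{16}{\frac{1}{75} \cdot 9} = \frac{16}{\frac{3}{25}} = 16 \cdot \frac{25}{3} = \frac{400}{3}$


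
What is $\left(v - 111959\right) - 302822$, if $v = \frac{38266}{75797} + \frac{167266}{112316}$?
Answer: $- \frac{1765551604081677}{4256607926} \approx -4.1478 \cdot 10^{5}$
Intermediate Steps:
$v = \frac{8488072529}{4256607926}$ ($v = 38266 \cdot \frac{1}{75797} + 167266 \cdot \frac{1}{112316} = \frac{38266}{75797} + \frac{83633}{56158} = \frac{8488072529}{4256607926} \approx 1.9941$)
$\left(v - 111959\right) - 302822 = \left(\frac{8488072529}{4256607926} - 111959\right) - 302822 = - \frac{476557078714505}{4256607926} - 302822 = - \frac{1765551604081677}{4256607926}$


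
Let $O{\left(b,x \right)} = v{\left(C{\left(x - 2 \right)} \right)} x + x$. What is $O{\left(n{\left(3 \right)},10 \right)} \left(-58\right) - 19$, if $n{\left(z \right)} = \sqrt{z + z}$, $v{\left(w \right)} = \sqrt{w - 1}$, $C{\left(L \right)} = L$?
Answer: $-599 - 580 \sqrt{7} \approx -2133.5$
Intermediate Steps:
$v{\left(w \right)} = \sqrt{-1 + w}$
$n{\left(z \right)} = \sqrt{2} \sqrt{z}$ ($n{\left(z \right)} = \sqrt{2 z} = \sqrt{2} \sqrt{z}$)
$O{\left(b,x \right)} = x + x \sqrt{-3 + x}$ ($O{\left(b,x \right)} = \sqrt{-1 + \left(x - 2\right)} x + x = \sqrt{-1 + \left(-2 + x\right)} x + x = \sqrt{-3 + x} x + x = x \sqrt{-3 + x} + x = x + x \sqrt{-3 + x}$)
$O{\left(n{\left(3 \right)},10 \right)} \left(-58\right) - 19 = 10 \left(1 + \sqrt{-3 + 10}\right) \left(-58\right) - 19 = 10 \left(1 + \sqrt{7}\right) \left(-58\right) - 19 = \left(10 + 10 \sqrt{7}\right) \left(-58\right) - 19 = \left(-580 - 580 \sqrt{7}\right) - 19 = -599 - 580 \sqrt{7}$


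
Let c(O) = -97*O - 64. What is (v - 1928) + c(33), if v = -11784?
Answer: -16977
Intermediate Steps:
c(O) = -64 - 97*O
(v - 1928) + c(33) = (-11784 - 1928) + (-64 - 97*33) = -13712 + (-64 - 3201) = -13712 - 3265 = -16977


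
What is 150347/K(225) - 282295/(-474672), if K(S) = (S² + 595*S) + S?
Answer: 41170818353/29227928400 ≈ 1.4086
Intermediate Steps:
K(S) = S² + 596*S
150347/K(225) - 282295/(-474672) = 150347/((225*(596 + 225))) - 282295/(-474672) = 150347/((225*821)) - 282295*(-1/474672) = 150347/184725 + 282295/474672 = 41170818353/29227928400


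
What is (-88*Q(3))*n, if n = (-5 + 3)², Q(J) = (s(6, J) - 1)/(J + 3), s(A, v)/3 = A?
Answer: -2992/3 ≈ -997.33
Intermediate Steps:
s(A, v) = 3*A
Q(J) = 17/(3 + J) (Q(J) = (3*6 - 1)/(J + 3) = (18 - 1)/(3 + J) = 17/(3 + J))
n = 4 (n = (-2)² = 4)
(-88*Q(3))*n = -1496/(3 + 3)*4 = -1496/6*4 = -88*17/6*4 = -748/3*4 = -2992/3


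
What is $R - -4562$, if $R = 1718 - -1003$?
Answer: $7283$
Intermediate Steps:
$R = 2721$ ($R = 1718 + 1003 = 2721$)
$R - -4562 = 2721 - -4562 = 2721 + 4562 = 7283$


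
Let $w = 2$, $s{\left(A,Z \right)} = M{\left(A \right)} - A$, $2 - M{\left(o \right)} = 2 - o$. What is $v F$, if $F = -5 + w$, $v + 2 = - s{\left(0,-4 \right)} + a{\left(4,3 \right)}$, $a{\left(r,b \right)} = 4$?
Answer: $-6$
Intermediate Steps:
$M{\left(o \right)} = o$ ($M{\left(o \right)} = 2 - \left(2 - o\right) = 2 + \left(-2 + o\right) = o$)
$s{\left(A,Z \right)} = 0$ ($s{\left(A,Z \right)} = A - A = 0$)
$v = 2$ ($v = -2 + \left(\left(-1\right) 0 + 4\right) = -2 + \left(0 + 4\right) = -2 + 4 = 2$)
$F = -3$ ($F = -5 + 2 = -3$)
$v F = 2 \left(-3\right) = -6$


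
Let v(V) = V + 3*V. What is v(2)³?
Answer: 512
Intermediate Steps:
v(V) = 4*V
v(2)³ = (4*2)³ = 8³ = 512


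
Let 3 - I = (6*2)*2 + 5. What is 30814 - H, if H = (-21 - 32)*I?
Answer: 29436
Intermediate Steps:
I = -26 (I = 3 - ((6*2)*2 + 5) = 3 - (12*2 + 5) = 3 - (24 + 5) = 3 - 1*29 = 3 - 29 = -26)
H = 1378 (H = (-21 - 32)*(-26) = -53*(-26) = 1378)
30814 - H = 30814 - 1*1378 = 30814 - 1378 = 29436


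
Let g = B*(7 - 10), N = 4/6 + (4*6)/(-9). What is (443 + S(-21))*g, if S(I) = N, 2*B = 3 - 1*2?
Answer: -1323/2 ≈ -661.50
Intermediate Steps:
B = ½ (B = (3 - 1*2)/2 = (3 - 2)/2 = (½)*1 = ½ ≈ 0.50000)
N = -2 (N = 4*(⅙) + 24*(-⅑) = ⅔ - 8/3 = -2)
S(I) = -2
g = -3/2 (g = (7 - 10)/2 = (½)*(-3) = -3/2 ≈ -1.5000)
(443 + S(-21))*g = (443 - 2)*(-3/2) = 441*(-3/2) = -1323/2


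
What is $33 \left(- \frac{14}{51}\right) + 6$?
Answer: $- \frac{52}{17} \approx -3.0588$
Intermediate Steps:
$33 \left(- \frac{14}{51}\right) + 6 = - \frac{154}{17} + 6 = - \frac{52}{17}$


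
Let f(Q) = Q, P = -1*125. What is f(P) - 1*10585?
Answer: -10710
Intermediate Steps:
P = -125
f(P) - 1*10585 = -125 - 1*10585 = -125 - 10585 = -10710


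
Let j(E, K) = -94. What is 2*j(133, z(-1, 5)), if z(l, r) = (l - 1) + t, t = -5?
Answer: -188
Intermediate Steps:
z(l, r) = -6 + l (z(l, r) = (l - 1) - 5 = (-1 + l) - 5 = -6 + l)
2*j(133, z(-1, 5)) = 2*(-94) = -188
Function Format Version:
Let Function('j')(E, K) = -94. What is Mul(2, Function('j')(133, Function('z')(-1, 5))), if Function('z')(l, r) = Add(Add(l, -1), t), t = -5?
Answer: -188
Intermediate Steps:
Function('z')(l, r) = Add(-6, l) (Function('z')(l, r) = Add(Add(l, -1), -5) = Add(Add(-1, l), -5) = Add(-6, l))
Mul(2, Function('j')(133, Function('z')(-1, 5))) = Mul(2, -94) = -188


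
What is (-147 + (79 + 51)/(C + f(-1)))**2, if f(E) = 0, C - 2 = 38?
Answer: 330625/16 ≈ 20664.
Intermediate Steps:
C = 40 (C = 2 + 38 = 40)
(-147 + (79 + 51)/(C + f(-1)))**2 = (-147 + (79 + 51)/(40 + 0))**2 = (-147 + 130/40)**2 = (-147 + 130*(1/40))**2 = (-147 + 13/4)**2 = (-575/4)**2 = 330625/16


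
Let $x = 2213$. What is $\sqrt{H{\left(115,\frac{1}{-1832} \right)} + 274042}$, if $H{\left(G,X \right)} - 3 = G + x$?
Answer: $\sqrt{276373} \approx 525.71$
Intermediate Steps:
$H{\left(G,X \right)} = 2216 + G$ ($H{\left(G,X \right)} = 3 + \left(G + 2213\right) = 3 + \left(2213 + G\right) = 2216 + G$)
$\sqrt{H{\left(115,\frac{1}{-1832} \right)} + 274042} = \sqrt{\left(2216 + 115\right) + 274042} = \sqrt{2331 + 274042} = \sqrt{276373}$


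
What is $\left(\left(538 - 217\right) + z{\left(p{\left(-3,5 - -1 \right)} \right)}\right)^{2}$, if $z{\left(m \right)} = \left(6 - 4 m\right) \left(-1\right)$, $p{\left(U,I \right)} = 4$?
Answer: $109561$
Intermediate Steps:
$z{\left(m \right)} = -6 + 4 m$
$\left(\left(538 - 217\right) + z{\left(p{\left(-3,5 - -1 \right)} \right)}\right)^{2} = \left(\left(538 - 217\right) + \left(-6 + 4 \cdot 4\right)\right)^{2} = \left(\left(538 - 217\right) + \left(-6 + 16\right)\right)^{2} = \left(321 + 10\right)^{2} = 331^{2} = 109561$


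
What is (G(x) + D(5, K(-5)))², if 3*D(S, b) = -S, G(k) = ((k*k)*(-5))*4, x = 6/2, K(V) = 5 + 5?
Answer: 297025/9 ≈ 33003.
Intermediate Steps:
K(V) = 10
x = 3 (x = 6*(½) = 3)
G(k) = -20*k² (G(k) = (k²*(-5))*4 = -5*k²*4 = -20*k²)
D(S, b) = -S/3 (D(S, b) = (-S)/3 = -S/3)
(G(x) + D(5, K(-5)))² = (-20*3² - ⅓*5)² = (-20*9 - 5/3)² = (-180 - 5/3)² = (-545/3)² = 297025/9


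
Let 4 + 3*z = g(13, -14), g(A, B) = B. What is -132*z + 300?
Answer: 1092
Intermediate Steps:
z = -6 (z = -4/3 + (⅓)*(-14) = -4/3 - 14/3 = -6)
-132*z + 300 = -132*(-6) + 300 = 792 + 300 = 1092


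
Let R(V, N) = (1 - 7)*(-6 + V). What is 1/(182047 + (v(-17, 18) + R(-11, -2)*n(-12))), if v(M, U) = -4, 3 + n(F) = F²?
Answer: 1/196425 ≈ 5.0910e-6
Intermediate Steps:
n(F) = -3 + F²
R(V, N) = 36 - 6*V (R(V, N) = -6*(-6 + V) = 36 - 6*V)
1/(182047 + (v(-17, 18) + R(-11, -2)*n(-12))) = 1/(182047 + (-4 + (36 - 6*(-11))*(-3 + (-12)²))) = 1/(182047 + (-4 + (36 + 66)*(-3 + 144))) = 1/(182047 + (-4 + 102*141)) = 1/(182047 + (-4 + 14382)) = 1/(182047 + 14378) = 1/196425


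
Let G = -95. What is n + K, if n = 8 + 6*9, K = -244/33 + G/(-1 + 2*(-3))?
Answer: 15749/231 ≈ 68.177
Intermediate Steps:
K = 1427/231 (K = -244/33 - 95/(-1 + 2*(-3)) = -244*1/33 - 95/(-1 - 6) = -244/33 - 95/(-7) = -244/33 - 95*(-⅐) = -244/33 + 95/7 = 1427/231 ≈ 6.1775)
n = 62 (n = 8 + 54 = 62)
n + K = 62 + 1427/231 = 15749/231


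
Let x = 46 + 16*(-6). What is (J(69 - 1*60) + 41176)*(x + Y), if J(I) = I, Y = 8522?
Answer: 348919320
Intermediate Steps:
x = -50 (x = 46 - 96 = -50)
(J(69 - 1*60) + 41176)*(x + Y) = ((69 - 1*60) + 41176)*(-50 + 8522) = ((69 - 60) + 41176)*8472 = (9 + 41176)*8472 = 41185*8472 = 348919320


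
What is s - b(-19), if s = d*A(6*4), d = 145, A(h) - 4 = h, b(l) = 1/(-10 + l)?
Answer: 117741/29 ≈ 4060.0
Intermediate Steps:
A(h) = 4 + h
s = 4060 (s = 145*(4 + 6*4) = 145*(4 + 24) = 145*28 = 4060)
s - b(-19) = 4060 - 1/(-10 - 19) = 4060 - 1/(-29) = 4060 - 1*(-1/29) = 4060 + 1/29 = 117741/29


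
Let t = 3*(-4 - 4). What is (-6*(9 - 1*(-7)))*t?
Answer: 2304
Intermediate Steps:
t = -24 (t = 3*(-8) = -24)
(-6*(9 - 1*(-7)))*t = -6*(9 - 1*(-7))*(-24) = -6*(9 + 7)*(-24) = -6*16*(-24) = -96*(-24) = 2304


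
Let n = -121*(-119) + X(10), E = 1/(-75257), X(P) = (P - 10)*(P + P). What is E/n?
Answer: -1/1083625543 ≈ -9.2283e-10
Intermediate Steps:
X(P) = 2*P*(-10 + P) (X(P) = (-10 + P)*(2*P) = 2*P*(-10 + P))
E = -1/75257 ≈ -1.3288e-5
n = 14399 (n = -121*(-119) + 2*10*(-10 + 10) = 14399 + 2*10*0 = 14399 + 0 = 14399)
E/n = -1/75257/14399 = -1/75257*1/14399 = -1/1083625543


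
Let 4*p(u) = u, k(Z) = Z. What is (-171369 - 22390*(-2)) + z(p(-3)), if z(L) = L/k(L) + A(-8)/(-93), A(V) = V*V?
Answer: -11772748/93 ≈ -1.2659e+5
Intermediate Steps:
A(V) = V²
p(u) = u/4
z(L) = 29/93 (z(L) = L/L + (-8)²/(-93) = 1 + 64*(-1/93) = 1 - 64/93 = 29/93)
(-171369 - 22390*(-2)) + z(p(-3)) = (-171369 - 22390*(-2)) + 29/93 = (-171369 + 44780) + 29/93 = -126589 + 29/93 = -11772748/93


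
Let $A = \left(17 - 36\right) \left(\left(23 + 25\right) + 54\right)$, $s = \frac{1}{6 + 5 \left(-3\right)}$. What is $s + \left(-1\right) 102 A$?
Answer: $\frac{1779083}{9} \approx 1.9768 \cdot 10^{5}$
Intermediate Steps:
$s = - \frac{1}{9}$ ($s = \frac{1}{6 - 15} = \frac{1}{-9} = - \frac{1}{9} \approx -0.11111$)
$A = -1938$ ($A = - 19 \left(48 + 54\right) = \left(-19\right) 102 = -1938$)
$s + \left(-1\right) 102 A = - \frac{1}{9} + \left(-1\right) 102 \left(-1938\right) = - \frac{1}{9} - -197676 = - \frac{1}{9} + 197676 = \frac{1779083}{9}$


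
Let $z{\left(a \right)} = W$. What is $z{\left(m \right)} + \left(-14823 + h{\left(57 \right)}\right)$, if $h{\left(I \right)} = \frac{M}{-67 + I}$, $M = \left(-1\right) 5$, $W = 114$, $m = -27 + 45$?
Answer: $- \frac{29417}{2} \approx -14709.0$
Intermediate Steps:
$m = 18$
$z{\left(a \right)} = 114$
$M = -5$
$h{\left(I \right)} = - \frac{5}{-67 + I}$
$z{\left(m \right)} + \left(-14823 + h{\left(57 \right)}\right) = 114 - \left(14823 + \frac{5}{-67 + 57}\right) = 114 - \left(14823 + \frac{5}{-10}\right) = 114 - \frac{29645}{2} = - \frac{29417}{2}$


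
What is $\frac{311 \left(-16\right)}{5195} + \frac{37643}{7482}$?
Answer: $\frac{158324953}{38868990} \approx 4.0733$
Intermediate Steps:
$\frac{311 \left(-16\right)}{5195} + \frac{37643}{7482} = \left(-4976\right) \frac{1}{5195} + 37643 \cdot \frac{1}{7482} = - \frac{4976}{5195} + \frac{37643}{7482} = \frac{158324953}{38868990}$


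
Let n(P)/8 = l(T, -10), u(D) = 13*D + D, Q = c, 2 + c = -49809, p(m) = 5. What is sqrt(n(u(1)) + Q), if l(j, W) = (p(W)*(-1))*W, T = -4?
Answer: I*sqrt(49411) ≈ 222.29*I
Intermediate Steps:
c = -49811 (c = -2 - 49809 = -49811)
Q = -49811
l(j, W) = -5*W (l(j, W) = (5*(-1))*W = -5*W)
u(D) = 14*D
n(P) = 400 (n(P) = 8*(-5*(-10)) = 8*50 = 400)
sqrt(n(u(1)) + Q) = sqrt(400 - 49811) = sqrt(-49411) = I*sqrt(49411)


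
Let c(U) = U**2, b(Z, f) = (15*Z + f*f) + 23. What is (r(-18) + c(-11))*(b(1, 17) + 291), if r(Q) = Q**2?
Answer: 275010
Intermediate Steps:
b(Z, f) = 23 + f**2 + 15*Z (b(Z, f) = (15*Z + f**2) + 23 = (f**2 + 15*Z) + 23 = 23 + f**2 + 15*Z)
(r(-18) + c(-11))*(b(1, 17) + 291) = ((-18)**2 + (-11)**2)*((23 + 17**2 + 15*1) + 291) = (324 + 121)*((23 + 289 + 15) + 291) = 445*(327 + 291) = 445*618 = 275010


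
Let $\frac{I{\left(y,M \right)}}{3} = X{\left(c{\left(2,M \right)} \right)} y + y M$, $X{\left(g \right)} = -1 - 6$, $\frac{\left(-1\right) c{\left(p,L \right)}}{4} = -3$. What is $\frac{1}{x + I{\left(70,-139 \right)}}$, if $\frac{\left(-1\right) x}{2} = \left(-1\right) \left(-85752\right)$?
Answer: $- \frac{1}{202164} \approx -4.9465 \cdot 10^{-6}$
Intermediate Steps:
$c{\left(p,L \right)} = 12$ ($c{\left(p,L \right)} = \left(-4\right) \left(-3\right) = 12$)
$X{\left(g \right)} = -7$
$x = -171504$ ($x = - 2 \left(\left(-1\right) \left(-85752\right)\right) = \left(-2\right) 85752 = -171504$)
$I{\left(y,M \right)} = - 21 y + 3 M y$ ($I{\left(y,M \right)} = 3 \left(- 7 y + y M\right) = 3 \left(- 7 y + M y\right) = - 21 y + 3 M y$)
$\frac{1}{x + I{\left(70,-139 \right)}} = \frac{1}{-171504 + 3 \cdot 70 \left(-7 - 139\right)} = \frac{1}{-171504 + 3 \cdot 70 \left(-146\right)} = \frac{1}{-171504 - 30660} = \frac{1}{-202164} = - \frac{1}{202164}$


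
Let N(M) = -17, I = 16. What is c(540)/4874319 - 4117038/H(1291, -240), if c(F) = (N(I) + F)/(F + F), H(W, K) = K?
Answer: 22576226115643/1316066130 ≈ 17154.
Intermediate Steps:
c(F) = (-17 + F)/(2*F) (c(F) = (-17 + F)/(F + F) = (-17 + F)/((2*F)) = (-17 + F)*(1/(2*F)) = (-17 + F)/(2*F))
c(540)/4874319 - 4117038/H(1291, -240) = ((1/2)*(-17 + 540)/540)/4874319 - 4117038/(-240) = ((1/2)*(1/540)*523)*(1/4874319) - 4117038*(-1/240) = (523/1080)*(1/4874319) + 686173/40 = 523/5264264520 + 686173/40 = 22576226115643/1316066130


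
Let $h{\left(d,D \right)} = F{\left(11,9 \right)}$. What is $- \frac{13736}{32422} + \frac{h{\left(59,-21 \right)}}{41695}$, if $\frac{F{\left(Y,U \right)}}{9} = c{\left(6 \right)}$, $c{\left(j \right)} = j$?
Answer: $- \frac{285485866}{675917645} \approx -0.42237$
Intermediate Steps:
$F{\left(Y,U \right)} = 54$ ($F{\left(Y,U \right)} = 9 \cdot 6 = 54$)
$h{\left(d,D \right)} = 54$
$- \frac{13736}{32422} + \frac{h{\left(59,-21 \right)}}{41695} = - \frac{13736}{32422} + \frac{54}{41695} = \left(-13736\right) \frac{1}{32422} + 54 \cdot \frac{1}{41695} = - \frac{6868}{16211} + \frac{54}{41695} = - \frac{285485866}{675917645}$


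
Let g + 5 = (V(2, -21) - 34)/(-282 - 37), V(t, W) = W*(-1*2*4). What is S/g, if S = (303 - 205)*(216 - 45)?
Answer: -40194/13 ≈ -3091.8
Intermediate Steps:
V(t, W) = -8*W (V(t, W) = W*(-2*4) = W*(-8) = -8*W)
g = -1729/319 (g = -5 + (-8*(-21) - 34)/(-282 - 37) = -5 + (168 - 34)/(-319) = -5 + 134*(-1/319) = -5 - 134/319 = -1729/319 ≈ -5.4201)
S = 16758 (S = 98*171 = 16758)
S/g = 16758/(-1729/319) = 16758*(-319/1729) = -40194/13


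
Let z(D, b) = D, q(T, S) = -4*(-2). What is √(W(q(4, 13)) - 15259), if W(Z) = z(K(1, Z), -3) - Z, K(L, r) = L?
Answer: I*√15266 ≈ 123.56*I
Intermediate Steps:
q(T, S) = 8
W(Z) = 1 - Z
√(W(q(4, 13)) - 15259) = √((1 - 1*8) - 15259) = √((1 - 8) - 15259) = √(-7 - 15259) = √(-15266) = I*√15266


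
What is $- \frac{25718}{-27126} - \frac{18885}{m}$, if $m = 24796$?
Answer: $\frac{5701319}{30573468} \approx 0.18648$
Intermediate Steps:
$- \frac{25718}{-27126} - \frac{18885}{m} = - \frac{25718}{-27126} - \frac{18885}{24796} = \left(-25718\right) \left(- \frac{1}{27126}\right) - \frac{18885}{24796} = \frac{1169}{1233} - \frac{18885}{24796} = \frac{5701319}{30573468}$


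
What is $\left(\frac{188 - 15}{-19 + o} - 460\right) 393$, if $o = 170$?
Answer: $- \frac{27229791}{151} \approx -1.8033 \cdot 10^{5}$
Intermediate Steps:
$\left(\frac{188 - 15}{-19 + o} - 460\right) 393 = \left(\frac{188 - 15}{-19 + 170} - 460\right) 393 = \left(\frac{173}{151} - 460\right) 393 = \left(- \frac{69287}{151}\right) 393 = - \frac{27229791}{151}$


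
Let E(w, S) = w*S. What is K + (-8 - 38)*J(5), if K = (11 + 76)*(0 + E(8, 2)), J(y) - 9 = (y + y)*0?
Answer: 978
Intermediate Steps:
J(y) = 9 (J(y) = 9 + (y + y)*0 = 9 + (2*y)*0 = 9 + 0 = 9)
E(w, S) = S*w
K = 1392 (K = (11 + 76)*(0 + 2*8) = 87*(0 + 16) = 87*16 = 1392)
K + (-8 - 38)*J(5) = 1392 + (-8 - 38)*9 = 1392 - 46*9 = 1392 - 414 = 978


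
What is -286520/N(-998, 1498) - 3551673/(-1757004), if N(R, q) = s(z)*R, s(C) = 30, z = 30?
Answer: 10162564595/876744996 ≈ 11.591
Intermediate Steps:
N(R, q) = 30*R
-286520/N(-998, 1498) - 3551673/(-1757004) = -286520/(30*(-998)) - 3551673/(-1757004) = -286520/(-29940) - 3551673*(-1/1757004) = -286520*(-1/29940) + 1183891/585668 = 14326/1497 + 1183891/585668 = 10162564595/876744996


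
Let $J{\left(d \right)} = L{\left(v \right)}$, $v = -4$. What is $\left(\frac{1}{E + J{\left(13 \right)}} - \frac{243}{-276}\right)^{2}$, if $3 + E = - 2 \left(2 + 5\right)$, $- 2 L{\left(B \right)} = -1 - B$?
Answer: $\frac{7912969}{11587216} \approx 0.68291$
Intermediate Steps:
$L{\left(B \right)} = \frac{1}{2} + \frac{B}{2}$ ($L{\left(B \right)} = - \frac{-1 - B}{2} = \frac{1}{2} + \frac{B}{2}$)
$J{\left(d \right)} = - \frac{3}{2}$ ($J{\left(d \right)} = \frac{1}{2} + \frac{1}{2} \left(-4\right) = \frac{1}{2} - 2 = - \frac{3}{2}$)
$E = -17$ ($E = -3 - 2 \left(2 + 5\right) = -3 - 14 = -17$)
$\left(\frac{1}{E + J{\left(13 \right)}} - \frac{243}{-276}\right)^{2} = \left(\frac{1}{-17 - \frac{3}{2}} - \frac{243}{-276}\right)^{2} = \left(\frac{1}{- \frac{37}{2}} - - \frac{81}{92}\right)^{2} = \left(- \frac{2}{37} + \frac{81}{92}\right)^{2} = \left(\frac{2813}{3404}\right)^{2} = \frac{7912969}{11587216}$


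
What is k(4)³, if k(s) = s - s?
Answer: 0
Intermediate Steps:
k(s) = 0
k(4)³ = 0³ = 0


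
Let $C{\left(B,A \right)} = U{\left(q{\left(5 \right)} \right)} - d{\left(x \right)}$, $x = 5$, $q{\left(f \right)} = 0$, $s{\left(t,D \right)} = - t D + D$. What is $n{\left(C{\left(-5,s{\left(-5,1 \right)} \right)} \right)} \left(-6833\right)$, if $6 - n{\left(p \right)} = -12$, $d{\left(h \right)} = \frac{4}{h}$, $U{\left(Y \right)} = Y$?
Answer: $-122994$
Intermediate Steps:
$s{\left(t,D \right)} = D - D t$ ($s{\left(t,D \right)} = - D t + D = D - D t$)
$C{\left(B,A \right)} = - \frac{4}{5}$ ($C{\left(B,A \right)} = 0 - \frac{4}{5} = - \frac{4}{5}$)
$n{\left(p \right)} = 18$ ($n{\left(p \right)} = 6 - -12 = 6 + 12 = 18$)
$n{\left(C{\left(-5,s{\left(-5,1 \right)} \right)} \right)} \left(-6833\right) = 18 \left(-6833\right) = -122994$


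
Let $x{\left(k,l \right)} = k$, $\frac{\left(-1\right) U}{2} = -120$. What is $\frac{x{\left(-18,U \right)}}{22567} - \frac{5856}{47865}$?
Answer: $- \frac{44337974}{360056485} \approx -0.12314$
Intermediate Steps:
$U = 240$ ($U = \left(-2\right) \left(-120\right) = 240$)
$\frac{x{\left(-18,U \right)}}{22567} - \frac{5856}{47865} = - \frac{18}{22567} - \frac{5856}{47865} = \left(-18\right) \frac{1}{22567} - \frac{1952}{15955} = - \frac{18}{22567} - \frac{1952}{15955} = - \frac{44337974}{360056485}$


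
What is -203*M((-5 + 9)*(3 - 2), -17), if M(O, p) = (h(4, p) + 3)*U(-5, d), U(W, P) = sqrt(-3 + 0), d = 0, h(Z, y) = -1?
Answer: -406*I*sqrt(3) ≈ -703.21*I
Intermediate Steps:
U(W, P) = I*sqrt(3) (U(W, P) = sqrt(-3) = I*sqrt(3))
M(O, p) = 2*I*sqrt(3) (M(O, p) = (-1 + 3)*(I*sqrt(3)) = 2*(I*sqrt(3)) = 2*I*sqrt(3))
-203*M((-5 + 9)*(3 - 2), -17) = -203*2*I*sqrt(3) = -406*I*sqrt(3)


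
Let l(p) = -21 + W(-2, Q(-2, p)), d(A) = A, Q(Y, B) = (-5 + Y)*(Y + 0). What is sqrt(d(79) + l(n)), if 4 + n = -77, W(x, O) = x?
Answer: 2*sqrt(14) ≈ 7.4833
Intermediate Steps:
Q(Y, B) = Y*(-5 + Y) (Q(Y, B) = (-5 + Y)*Y = Y*(-5 + Y))
n = -81 (n = -4 - 77 = -81)
l(p) = -23 (l(p) = -21 - 2 = -23)
sqrt(d(79) + l(n)) = sqrt(79 - 23) = sqrt(56) = 2*sqrt(14)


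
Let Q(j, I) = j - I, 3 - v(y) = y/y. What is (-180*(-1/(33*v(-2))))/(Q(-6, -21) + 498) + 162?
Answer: 304732/1881 ≈ 162.01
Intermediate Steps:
v(y) = 2 (v(y) = 3 - y/y = 3 - 1*1 = 3 - 1 = 2)
(-180*(-1/(33*v(-2))))/(Q(-6, -21) + 498) + 162 = (-180/(2*(-33)))/((-6 - 1*(-21)) + 498) + 162 = (-180/(-66))/((-6 + 21) + 498) + 162 = (-180*(-1/66))/(15 + 498) + 162 = (30/11)/513 + 162 = (30/11)*(1/513) + 162 = 10/1881 + 162 = 304732/1881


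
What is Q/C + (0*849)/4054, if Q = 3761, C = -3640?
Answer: -3761/3640 ≈ -1.0332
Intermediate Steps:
Q/C + (0*849)/4054 = 3761/(-3640) + (0*849)/4054 = 3761*(-1/3640) + 0*(1/4054) = -3761/3640 + 0 = -3761/3640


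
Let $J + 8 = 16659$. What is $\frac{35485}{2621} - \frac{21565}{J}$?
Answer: $\frac{534338870}{43642271} \approx 12.244$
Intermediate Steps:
$J = 16651$ ($J = -8 + 16659 = 16651$)
$\frac{35485}{2621} - \frac{21565}{J} = \frac{35485}{2621} - \frac{21565}{16651} = \frac{534338870}{43642271}$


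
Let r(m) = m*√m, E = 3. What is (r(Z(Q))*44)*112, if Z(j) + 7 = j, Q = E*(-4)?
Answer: -93632*I*√19 ≈ -4.0813e+5*I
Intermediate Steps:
Q = -12 (Q = 3*(-4) = -12)
Z(j) = -7 + j
r(m) = m^(3/2)
(r(Z(Q))*44)*112 = ((-7 - 12)^(3/2)*44)*112 = ((-19)^(3/2)*44)*112 = (-19*I*√19*44)*112 = -836*I*√19*112 = -93632*I*√19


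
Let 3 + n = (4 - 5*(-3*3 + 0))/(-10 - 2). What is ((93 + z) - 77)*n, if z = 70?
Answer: -3655/6 ≈ -609.17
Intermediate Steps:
n = -85/12 (n = -3 + (4 - 5*(-3*3 + 0))/(-10 - 2) = -3 + (4 - 5*(-9 + 0))/(-12) = -3 + (4 - 5*(-9))*(-1/12) = -3 + (4 + 45)*(-1/12) = -3 + 49*(-1/12) = -3 - 49/12 = -85/12 ≈ -7.0833)
((93 + z) - 77)*n = ((93 + 70) - 77)*(-85/12) = (163 - 77)*(-85/12) = 86*(-85/12) = -3655/6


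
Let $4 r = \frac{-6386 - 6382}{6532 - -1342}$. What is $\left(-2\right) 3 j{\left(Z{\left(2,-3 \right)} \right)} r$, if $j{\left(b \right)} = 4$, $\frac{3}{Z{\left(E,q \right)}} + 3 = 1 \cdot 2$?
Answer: $\frac{38304}{3937} \approx 9.7292$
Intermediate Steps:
$Z{\left(E,q \right)} = -3$ ($Z{\left(E,q \right)} = \frac{3}{-3 + 1 \cdot 2} = \frac{3}{-3 + 2} = \frac{3}{-1} = 3 \left(-1\right) = -3$)
$r = - \frac{1596}{3937}$ ($r = \frac{\left(-6386 - 6382\right) \frac{1}{6532 - -1342}}{4} = \frac{\left(-12768\right) \frac{1}{6532 + 1342}}{4} = \frac{\left(-12768\right) \frac{1}{7874}}{4} = \frac{1}{4} \left(- \frac{6384}{3937}\right) = - \frac{1596}{3937} \approx -0.40539$)
$\left(-2\right) 3 j{\left(Z{\left(2,-3 \right)} \right)} r = \left(-2\right) 3 \cdot 4 \left(- \frac{1596}{3937}\right) = \left(-6\right) 4 \left(- \frac{1596}{3937}\right) = \left(-24\right) \left(- \frac{1596}{3937}\right) = \frac{38304}{3937}$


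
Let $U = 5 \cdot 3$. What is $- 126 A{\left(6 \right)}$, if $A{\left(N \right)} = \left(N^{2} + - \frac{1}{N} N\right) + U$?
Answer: $-6300$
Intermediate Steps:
$U = 15$
$A{\left(N \right)} = 14 + N^{2}$ ($A{\left(N \right)} = \left(N^{2} + - \frac{1}{N} N\right) + 15 = \left(N^{2} - 1\right) + 15 = \left(-1 + N^{2}\right) + 15 = 14 + N^{2}$)
$- 126 A{\left(6 \right)} = - 126 \left(14 + 6^{2}\right) = - 126 \left(14 + 36\right) = \left(-126\right) 50 = -6300$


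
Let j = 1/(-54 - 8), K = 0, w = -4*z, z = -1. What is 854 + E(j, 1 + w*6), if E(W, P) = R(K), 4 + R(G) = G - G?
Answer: 850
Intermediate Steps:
w = 4 (w = -4*(-1) = 4)
R(G) = -4 (R(G) = -4 + (G - G) = -4 + 0 = -4)
j = -1/62 (j = 1/(-62) = -1/62 ≈ -0.016129)
E(W, P) = -4
854 + E(j, 1 + w*6) = 854 - 4 = 850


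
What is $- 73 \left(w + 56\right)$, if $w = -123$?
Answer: $4891$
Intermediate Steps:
$- 73 \left(w + 56\right) = - 73 \left(-123 + 56\right) = \left(-73\right) \left(-67\right) = 4891$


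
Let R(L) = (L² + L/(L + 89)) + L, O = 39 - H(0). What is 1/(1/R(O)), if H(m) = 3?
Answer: 166536/125 ≈ 1332.3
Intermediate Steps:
O = 36 (O = 39 - 1*3 = 39 - 3 = 36)
R(L) = L + L² + L/(89 + L) (R(L) = (L² + L/(89 + L)) + L = L + L² + L/(89 + L))
1/(1/R(O)) = 1/(1/(36*(90 + 36² + 90*36)/(89 + 36))) = 1/(1/(36*(90 + 1296 + 3240)/125)) = 1/(1/(36*(1/125)*4626)) = 1/(1/(166536/125)) = 1/(125/166536) = 166536/125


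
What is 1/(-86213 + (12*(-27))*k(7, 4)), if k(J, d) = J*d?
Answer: -1/95285 ≈ -1.0495e-5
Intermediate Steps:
1/(-86213 + (12*(-27))*k(7, 4)) = 1/(-86213 + (12*(-27))*(7*4)) = 1/(-86213 - 324*28) = 1/(-86213 - 9072) = 1/(-95285) = -1/95285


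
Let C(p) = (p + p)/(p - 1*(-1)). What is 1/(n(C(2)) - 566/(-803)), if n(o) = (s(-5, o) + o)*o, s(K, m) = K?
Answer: -7227/30238 ≈ -0.23900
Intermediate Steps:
C(p) = 2*p/(1 + p) (C(p) = (2*p)/(p + 1) = (2*p)/(1 + p) = 2*p/(1 + p))
n(o) = o*(-5 + o) (n(o) = (-5 + o)*o = o*(-5 + o))
1/(n(C(2)) - 566/(-803)) = 1/((2*2/(1 + 2))*(-5 + 2*2/(1 + 2)) - 566/(-803)) = 1/((2*2/3)*(-5 + 2*2/3) - 566*(-1/803)) = 1/((2*2*(⅓))*(-5 + 2*2*(⅓)) + 566/803) = 1/(4*(-5 + 4/3)/3 + 566/803) = 1/((4/3)*(-11/3) + 566/803) = 1/(-44/9 + 566/803) = 1/(-30238/7227) = -7227/30238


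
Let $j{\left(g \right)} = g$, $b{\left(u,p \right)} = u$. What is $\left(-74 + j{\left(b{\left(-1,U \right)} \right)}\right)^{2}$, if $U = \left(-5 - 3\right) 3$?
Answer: $5625$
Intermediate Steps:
$U = -24$ ($U = \left(-8\right) 3 = -24$)
$\left(-74 + j{\left(b{\left(-1,U \right)} \right)}\right)^{2} = \left(-74 - 1\right)^{2} = \left(-75\right)^{2} = 5625$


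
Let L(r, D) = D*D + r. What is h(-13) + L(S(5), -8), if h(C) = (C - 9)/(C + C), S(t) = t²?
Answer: 1168/13 ≈ 89.846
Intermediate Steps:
L(r, D) = r + D² (L(r, D) = D² + r = r + D²)
h(C) = (-9 + C)/(2*C) (h(C) = (-9 + C)/((2*C)) = (-9 + C)*(1/(2*C)) = (-9 + C)/(2*C))
h(-13) + L(S(5), -8) = (½)*(-9 - 13)/(-13) + (5² + (-8)²) = (½)*(-1/13)*(-22) + (25 + 64) = 11/13 + 89 = 1168/13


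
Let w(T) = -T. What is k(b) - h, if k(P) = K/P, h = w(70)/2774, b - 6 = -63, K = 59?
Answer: -4202/4161 ≈ -1.0099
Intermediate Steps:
b = -57 (b = 6 - 63 = -57)
h = -35/1387 (h = -1*70/2774 = -70*1/2774 = -35/1387 ≈ -0.025234)
k(P) = 59/P
k(b) - h = 59/(-57) - 1*(-35/1387) = 59*(-1/57) + 35/1387 = -59/57 + 35/1387 = -4202/4161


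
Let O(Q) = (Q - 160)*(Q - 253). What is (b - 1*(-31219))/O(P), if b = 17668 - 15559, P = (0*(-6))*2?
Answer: 2083/2530 ≈ 0.82332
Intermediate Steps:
P = 0 (P = 0*2 = 0)
b = 2109
O(Q) = (-253 + Q)*(-160 + Q) (O(Q) = (-160 + Q)*(-253 + Q) = (-253 + Q)*(-160 + Q))
(b - 1*(-31219))/O(P) = (2109 - 1*(-31219))/(40480 + 0² - 413*0) = (2109 + 31219)/(40480 + 0 + 0) = 33328/40480 = 33328*(1/40480) = 2083/2530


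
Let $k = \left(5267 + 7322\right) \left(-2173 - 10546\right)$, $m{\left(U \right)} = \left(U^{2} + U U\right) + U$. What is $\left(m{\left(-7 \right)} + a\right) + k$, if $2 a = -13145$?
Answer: $- \frac{320251945}{2} \approx -1.6013 \cdot 10^{8}$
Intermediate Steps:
$m{\left(U \right)} = U + 2 U^{2}$ ($m{\left(U \right)} = \left(U^{2} + U^{2}\right) + U = 2 U^{2} + U = U + 2 U^{2}$)
$a = - \frac{13145}{2}$ ($a = \frac{1}{2} \left(-13145\right) = - \frac{13145}{2} \approx -6572.5$)
$k = -160119491$ ($k = 12589 \left(-12719\right) = -160119491$)
$\left(m{\left(-7 \right)} + a\right) + k = \left(- 7 \left(1 + 2 \left(-7\right)\right) - \frac{13145}{2}\right) - 160119491 = \left(- 7 \left(1 - 14\right) - \frac{13145}{2}\right) - 160119491 = \left(\left(-7\right) \left(-13\right) - \frac{13145}{2}\right) - 160119491 = \left(91 - \frac{13145}{2}\right) - 160119491 = - \frac{12963}{2} - 160119491 = - \frac{320251945}{2}$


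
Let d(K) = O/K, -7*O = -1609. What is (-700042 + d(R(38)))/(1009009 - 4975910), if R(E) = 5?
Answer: 24499861/138841535 ≈ 0.17646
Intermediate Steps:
O = 1609/7 (O = -⅐*(-1609) = 1609/7 ≈ 229.86)
d(K) = 1609/(7*K)
(-700042 + d(R(38)))/(1009009 - 4975910) = (-700042 + (1609/7)/5)/(1009009 - 4975910) = (-700042 + (1609/7)*(⅕))/(-3966901) = (-700042 + 1609/35)*(-1/3966901) = -24499861/35*(-1/3966901) = 24499861/138841535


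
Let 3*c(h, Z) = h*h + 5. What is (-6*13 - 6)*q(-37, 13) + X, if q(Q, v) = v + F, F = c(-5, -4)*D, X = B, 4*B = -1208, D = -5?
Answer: 2806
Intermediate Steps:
c(h, Z) = 5/3 + h²/3 (c(h, Z) = (h*h + 5)/3 = (h² + 5)/3 = (5 + h²)/3 = 5/3 + h²/3)
B = -302 (B = (¼)*(-1208) = -302)
X = -302
F = -50 (F = (5/3 + (⅓)*(-5)²)*(-5) = (5/3 + (⅓)*25)*(-5) = (5/3 + 25/3)*(-5) = 10*(-5) = -50)
q(Q, v) = -50 + v (q(Q, v) = v - 50 = -50 + v)
(-6*13 - 6)*q(-37, 13) + X = (-6*13 - 6)*(-50 + 13) - 302 = (-78 - 6)*(-37) - 302 = -84*(-37) - 302 = 3108 - 302 = 2806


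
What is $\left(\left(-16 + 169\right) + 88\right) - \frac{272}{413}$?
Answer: $\frac{99261}{413} \approx 240.34$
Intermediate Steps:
$\left(\left(-16 + 169\right) + 88\right) - \frac{272}{413} = \left(153 + 88\right) - \frac{272}{413} = 241 - \frac{272}{413} = \frac{99261}{413}$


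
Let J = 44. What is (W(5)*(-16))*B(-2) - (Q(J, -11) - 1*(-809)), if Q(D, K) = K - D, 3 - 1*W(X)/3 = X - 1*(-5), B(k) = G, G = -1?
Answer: -1090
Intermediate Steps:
B(k) = -1
W(X) = -6 - 3*X (W(X) = 9 - 3*(X - 1*(-5)) = 9 - 3*(X + 5) = 9 - 3*(5 + X) = 9 + (-15 - 3*X) = -6 - 3*X)
(W(5)*(-16))*B(-2) - (Q(J, -11) - 1*(-809)) = ((-6 - 3*5)*(-16))*(-1) - ((-11 - 1*44) - 1*(-809)) = ((-6 - 15)*(-16))*(-1) - ((-11 - 44) + 809) = -21*(-16)*(-1) - (-55 + 809) = 336*(-1) - 1*754 = -336 - 754 = -1090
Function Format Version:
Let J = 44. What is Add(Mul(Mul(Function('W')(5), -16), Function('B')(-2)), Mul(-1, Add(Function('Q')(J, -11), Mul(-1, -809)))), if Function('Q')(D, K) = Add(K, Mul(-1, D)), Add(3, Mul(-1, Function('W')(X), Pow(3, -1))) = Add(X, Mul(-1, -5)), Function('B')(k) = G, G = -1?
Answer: -1090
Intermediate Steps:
Function('B')(k) = -1
Function('W')(X) = Add(-6, Mul(-3, X)) (Function('W')(X) = Add(9, Mul(-3, Add(X, Mul(-1, -5)))) = Add(9, Mul(-3, Add(X, 5))) = Add(9, Mul(-3, Add(5, X))) = Add(9, Add(-15, Mul(-3, X))) = Add(-6, Mul(-3, X)))
Add(Mul(Mul(Function('W')(5), -16), Function('B')(-2)), Mul(-1, Add(Function('Q')(J, -11), Mul(-1, -809)))) = Add(Mul(Mul(Add(-6, Mul(-3, 5)), -16), -1), Mul(-1, Add(Add(-11, Mul(-1, 44)), Mul(-1, -809)))) = Add(Mul(Mul(Add(-6, -15), -16), -1), Mul(-1, Add(Add(-11, -44), 809))) = Add(Mul(Mul(-21, -16), -1), Mul(-1, Add(-55, 809))) = Add(Mul(336, -1), Mul(-1, 754)) = Add(-336, -754) = -1090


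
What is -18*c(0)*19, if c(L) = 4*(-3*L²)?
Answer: 0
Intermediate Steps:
c(L) = -12*L²
-18*c(0)*19 = -(-216)*0²*19 = -(-216)*0*19 = -18*0*19 = 0*19 = 0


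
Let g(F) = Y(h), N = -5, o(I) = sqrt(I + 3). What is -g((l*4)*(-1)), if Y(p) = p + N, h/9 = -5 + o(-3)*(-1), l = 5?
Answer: 50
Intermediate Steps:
o(I) = sqrt(3 + I)
h = -45 (h = 9*(-5 + sqrt(3 - 3)*(-1)) = 9*(-5 + sqrt(0)*(-1)) = 9*(-5 + 0*(-1)) = 9*(-5 + 0) = 9*(-5) = -45)
Y(p) = -5 + p (Y(p) = p - 5 = -5 + p)
g(F) = -50 (g(F) = -5 - 45 = -50)
-g((l*4)*(-1)) = -1*(-50) = 50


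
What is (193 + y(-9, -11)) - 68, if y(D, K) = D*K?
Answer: 224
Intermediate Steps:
(193 + y(-9, -11)) - 68 = (193 - 9*(-11)) - 68 = (193 + 99) - 68 = 292 - 68 = 224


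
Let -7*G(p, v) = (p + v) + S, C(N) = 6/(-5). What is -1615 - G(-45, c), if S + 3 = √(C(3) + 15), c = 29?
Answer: -11324/7 + √345/35 ≈ -1617.2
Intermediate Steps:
C(N) = -6/5 (C(N) = 6*(-⅕) = -6/5)
S = -3 + √345/5 (S = -3 + √(-6/5 + 15) = -3 + √(69/5) = -3 + √345/5 ≈ 0.71484)
G(p, v) = 3/7 - p/7 - v/7 - √345/35 (G(p, v) = -((p + v) + (-3 + √345/5))/7 = -(-3 + p + v + √345/5)/7 = 3/7 - p/7 - v/7 - √345/35)
-1615 - G(-45, c) = -1615 - (3/7 - ⅐*(-45) - ⅐*29 - √345/35) = -1615 - (3/7 + 45/7 - 29/7 - √345/35) = -1615 - (19/7 - √345/35) = -1615 + (-19/7 + √345/35) = -11324/7 + √345/35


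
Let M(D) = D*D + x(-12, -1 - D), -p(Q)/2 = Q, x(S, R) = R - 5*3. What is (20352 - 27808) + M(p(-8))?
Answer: -7232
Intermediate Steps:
x(S, R) = -15 + R (x(S, R) = R - 15 = -15 + R)
p(Q) = -2*Q
M(D) = -16 + D² - D (M(D) = D*D + (-15 + (-1 - D)) = D² + (-16 - D) = -16 + D² - D)
(20352 - 27808) + M(p(-8)) = (20352 - 27808) + (-16 + (-2*(-8))² - (-2)*(-8)) = -7456 + (-16 + 16² - 1*16) = -7456 + (-16 + 256 - 16) = -7456 + 224 = -7232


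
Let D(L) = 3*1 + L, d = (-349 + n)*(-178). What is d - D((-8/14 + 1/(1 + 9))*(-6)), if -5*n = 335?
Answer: 2591476/35 ≈ 74042.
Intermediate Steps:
n = -67 (n = -1/5*335 = -67)
d = 74048 (d = (-349 - 67)*(-178) = -416*(-178) = 74048)
D(L) = 3 + L
d - D((-8/14 + 1/(1 + 9))*(-6)) = 74048 - (3 + (-8/14 + 1/(1 + 9))*(-6)) = 74048 - (3 + (-8*1/14 + 1/10)*(-6)) = 74048 - (3 + (-4/7 + 1/10)*(-6)) = 74048 - (3 - 33/70*(-6)) = 74048 - (3 + 99/35) = 74048 - 1*204/35 = 74048 - 204/35 = 2591476/35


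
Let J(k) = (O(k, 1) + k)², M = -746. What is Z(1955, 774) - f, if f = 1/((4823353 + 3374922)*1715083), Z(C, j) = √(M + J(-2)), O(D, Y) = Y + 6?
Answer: -1/14060722081825 + I*√721 ≈ -7.112e-14 + 26.851*I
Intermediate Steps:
O(D, Y) = 6 + Y
J(k) = (7 + k)² (J(k) = ((6 + 1) + k)² = (7 + k)²)
Z(C, j) = I*√721 (Z(C, j) = √(-746 + (7 - 2)²) = √(-746 + 5²) = √(-746 + 25) = √(-721) = I*√721)
f = 1/14060722081825 (f = (1/1715083)/8198275 = (1/8198275)*(1/1715083) = 1/14060722081825 ≈ 7.1120e-14)
Z(1955, 774) - f = I*√721 - 1*1/14060722081825 = I*√721 - 1/14060722081825 = -1/14060722081825 + I*√721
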